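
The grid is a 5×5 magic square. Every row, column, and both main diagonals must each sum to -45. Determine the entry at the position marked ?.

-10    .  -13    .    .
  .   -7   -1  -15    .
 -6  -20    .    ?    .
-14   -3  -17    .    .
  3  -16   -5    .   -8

2

The remaining cell in row 5 is (5,4) = -45 − (-26) = -19.
Using column 1: -10 + (-6) + (-14) + 3 + ? → (2,1) = -45 − (-27) = -18.
Column 2 needs -45; the known cells sum to -46, so (1,2) = 1.
Column 3: -13 + (-1) + (-17) + (-5) + ? = -45, so (3,3) = -9.
From main diagonal, -45 − (-10 + (-7) + (-9) + (-8)) gives (4,4) = -11.
Using anti-diagonal: -15 + (-9) + (-3) + 3 + ? → (1,5) = -45 − (-24) = -21.
Using row 1: -10 + 1 + (-13) + (-21) + ? → (1,4) = -45 − (-43) = -2.
The remaining cell in row 2 is (2,5) = -45 − (-41) = -4.
Row 4 needs -45; the known cells sum to -45, so (4,5) = 0.
The remaining cell in column 4 is (3,4) = -45 − (-47) = 2.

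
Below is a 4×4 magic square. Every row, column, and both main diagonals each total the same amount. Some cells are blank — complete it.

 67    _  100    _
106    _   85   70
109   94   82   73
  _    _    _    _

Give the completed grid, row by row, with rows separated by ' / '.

67 88 100 103 / 106 97 85 70 / 109 94 82 73 / 76 79 91 112

Row 3 is already complete: 109 + 94 + 82 + 73 = 358, so that is the magic constant.
Row 2 must total 358; the given cells sum to 261, so (2,2) = 97.
Column 1: 67 + 106 + 109 + ? = 358, so (4,1) = 76.
Column 3 needs 358; the known cells sum to 267, so (4,3) = 91.
Using main diagonal: 67 + 97 + 82 + ? → (4,4) = 358 − 246 = 112.
From anti-diagonal, 358 − (85 + 94 + 76) gives (1,4) = 103.
Row 1 must total 358; the given cells sum to 270, so (1,2) = 88.
The remaining cell in row 4 is (4,2) = 358 − 279 = 79.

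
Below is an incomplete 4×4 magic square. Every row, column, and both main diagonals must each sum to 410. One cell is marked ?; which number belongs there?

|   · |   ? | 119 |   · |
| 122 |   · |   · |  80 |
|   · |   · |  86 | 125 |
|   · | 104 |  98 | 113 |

89

Using row 4: 104 + 98 + 113 + ? → (4,1) = 410 − 315 = 95.
Column 3 must total 410; the given cells sum to 303, so (2,3) = 107.
Column 4 must total 410; the given cells sum to 318, so (1,4) = 92.
Anti-diagonal must total 410; the given cells sum to 294, so (3,2) = 116.
Using row 2: 122 + 107 + 80 + ? → (2,2) = 410 − 309 = 101.
From row 3, 410 − (116 + 86 + 125) gives (3,1) = 83.
Using column 1: 122 + 83 + 95 + ? → (1,1) = 410 − 300 = 110.
Column 2: 101 + 116 + 104 + ? = 410, so (1,2) = 89.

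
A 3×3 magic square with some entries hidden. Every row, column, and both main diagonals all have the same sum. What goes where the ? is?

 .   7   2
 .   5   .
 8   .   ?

Anti-diagonal is complete and sums to 15; that is the magic constant.
From row 1, 15 − (7 + 2) gives (1,1) = 6.
Column 1: 6 + 8 + ? = 15, so (2,1) = 1.
Column 2 needs 15; the known cells sum to 12, so (3,2) = 3.
Main diagonal must total 15; the given cells sum to 11, so (3,3) = 4.

4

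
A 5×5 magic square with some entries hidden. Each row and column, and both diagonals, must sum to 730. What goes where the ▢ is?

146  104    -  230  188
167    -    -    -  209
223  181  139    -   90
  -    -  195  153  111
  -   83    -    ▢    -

From row 1, 730 − (146 + 104 + 230 + 188) gives (1,3) = 62.
Row 3: 223 + 181 + 139 + 90 + ? = 730, so (3,4) = 97.
Column 5 must total 730; the given cells sum to 598, so (5,5) = 132.
From main diagonal, 730 − (146 + 139 + 153 + 132) gives (2,2) = 160.
Using column 2: 104 + 160 + 181 + 83 + ? → (4,2) = 730 − 528 = 202.
The remaining cell in row 4 is (4,1) = 730 − 661 = 69.
Column 1 must total 730; the given cells sum to 605, so (5,1) = 125.
Using anti-diagonal: 188 + 139 + 202 + 125 + ? → (2,4) = 730 − 654 = 76.
Row 2 must total 730; the given cells sum to 612, so (2,3) = 118.
Using column 3: 62 + 118 + 139 + 195 + ? → (5,3) = 730 − 514 = 216.
Column 4 must total 730; the given cells sum to 556, so (5,4) = 174.

174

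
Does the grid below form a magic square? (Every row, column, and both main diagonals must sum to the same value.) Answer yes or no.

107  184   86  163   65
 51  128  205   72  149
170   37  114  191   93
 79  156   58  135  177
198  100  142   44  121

Yes

Row 1: 107 + 184 + 86 + 163 + 65 = 605.
Row 2: 51 + 128 + 205 + 72 + 149 = 605.
Row 3: 170 + 37 + 114 + 191 + 93 = 605.
Row 4: 79 + 156 + 58 + 135 + 177 = 605.
Row 5: 198 + 100 + 142 + 44 + 121 = 605.
Column 1: 107 + 51 + 170 + 79 + 198 = 605.
Column 2: 184 + 128 + 37 + 156 + 100 = 605.
Column 3: 86 + 205 + 114 + 58 + 142 = 605.
Column 4: 163 + 72 + 191 + 135 + 44 = 605.
Column 5: 65 + 149 + 93 + 177 + 121 = 605.
Main diagonal: 107 + 128 + 114 + 135 + 121 = 605.
Anti-diagonal: 65 + 72 + 114 + 156 + 198 = 605.
All lines sum to 605.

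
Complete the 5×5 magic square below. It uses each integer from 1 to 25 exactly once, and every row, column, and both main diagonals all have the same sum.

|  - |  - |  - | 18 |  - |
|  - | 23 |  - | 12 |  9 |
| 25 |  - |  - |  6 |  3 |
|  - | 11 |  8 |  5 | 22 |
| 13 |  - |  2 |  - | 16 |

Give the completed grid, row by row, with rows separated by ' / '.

The entries are 1 through 25, which sum to 325, so each line sums to 325/5 = 65.
Row 4: 11 + 8 + 5 + 22 + ? = 65, so (4,1) = 19.
Column 4: 18 + 12 + 6 + 5 + ? = 65, so (5,4) = 24.
Column 5: 9 + 3 + 22 + 16 + ? = 65, so (1,5) = 15.
Using anti-diagonal: 15 + 12 + 11 + 13 + ? → (3,3) = 65 − 51 = 14.
From row 3, 65 − (25 + 14 + 6 + 3) gives (3,2) = 17.
The remaining cell in row 5 is (5,2) = 65 − 55 = 10.
Using column 2: 23 + 17 + 11 + 10 + ? → (1,2) = 65 − 61 = 4.
Main diagonal must total 65; the given cells sum to 58, so (1,1) = 7.
Row 1: 7 + 4 + 18 + 15 + ? = 65, so (1,3) = 21.
Using column 1: 7 + 25 + 19 + 13 + ? → (2,1) = 65 − 64 = 1.
Using column 3: 21 + 14 + 8 + 2 + ? → (2,3) = 65 − 45 = 20.

7 4 21 18 15 / 1 23 20 12 9 / 25 17 14 6 3 / 19 11 8 5 22 / 13 10 2 24 16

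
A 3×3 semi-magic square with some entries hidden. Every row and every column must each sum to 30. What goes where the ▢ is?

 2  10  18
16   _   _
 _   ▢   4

14

Column 1: 2 + 16 + ? = 30, so (3,1) = 12.
Column 3: 18 + 4 + ? = 30, so (2,3) = 8.
Using row 2: 16 + 8 + ? → (2,2) = 30 − 24 = 6.
Using row 3: 12 + 4 + ? → (3,2) = 30 − 16 = 14.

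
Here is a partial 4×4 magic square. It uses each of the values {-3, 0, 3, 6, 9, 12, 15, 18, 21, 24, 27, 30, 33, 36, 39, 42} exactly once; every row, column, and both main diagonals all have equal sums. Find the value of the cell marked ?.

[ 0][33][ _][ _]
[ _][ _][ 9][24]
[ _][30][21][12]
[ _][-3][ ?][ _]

6

The 16 entries sum to 312, so each line sums to 312/4 = 78.
Row 3: 30 + 21 + 12 + ? = 78, so (3,1) = 15.
Column 2 must total 78; the given cells sum to 60, so (2,2) = 18.
From main diagonal, 78 − (0 + 18 + 21) gives (4,4) = 39.
Row 2 needs 78; the known cells sum to 51, so (2,1) = 27.
Column 1 must total 78; the given cells sum to 42, so (4,1) = 36.
Using column 4: 24 + 12 + 39 + ? → (1,4) = 78 − 75 = 3.
Using row 1: 0 + 33 + 3 + ? → (1,3) = 78 − 36 = 42.
From row 4, 78 − (36 + (-3) + 39) gives (4,3) = 6.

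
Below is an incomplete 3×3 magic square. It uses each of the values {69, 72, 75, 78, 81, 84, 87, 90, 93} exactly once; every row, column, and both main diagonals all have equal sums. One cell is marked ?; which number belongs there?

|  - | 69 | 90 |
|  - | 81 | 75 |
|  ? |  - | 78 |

The 9 entries sum to 729, so each line sums to 729/3 = 243.
Row 1: 69 + 90 + ? = 243, so (1,1) = 84.
Row 2: 81 + 75 + ? = 243, so (2,1) = 87.
Column 1 needs 243; the known cells sum to 171, so (3,1) = 72.

72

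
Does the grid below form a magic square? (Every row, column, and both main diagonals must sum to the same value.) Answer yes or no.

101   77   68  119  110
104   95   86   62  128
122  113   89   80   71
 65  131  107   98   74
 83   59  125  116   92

Row 1: 101 + 77 + 68 + 119 + 110 = 475.
Row 2: 104 + 95 + 86 + 62 + 128 = 475.
Row 3: 122 + 113 + 89 + 80 + 71 = 475.
Row 4: 65 + 131 + 107 + 98 + 74 = 475.
Row 5: 83 + 59 + 125 + 116 + 92 = 475.
Column 1: 101 + 104 + 122 + 65 + 83 = 475.
Column 2: 77 + 95 + 113 + 131 + 59 = 475.
Column 3: 68 + 86 + 89 + 107 + 125 = 475.
Column 4: 119 + 62 + 80 + 98 + 116 = 475.
Column 5: 110 + 128 + 71 + 74 + 92 = 475.
Main diagonal: 101 + 95 + 89 + 98 + 92 = 475.
Anti-diagonal: 110 + 62 + 89 + 131 + 83 = 475.
All lines sum to 475.

Yes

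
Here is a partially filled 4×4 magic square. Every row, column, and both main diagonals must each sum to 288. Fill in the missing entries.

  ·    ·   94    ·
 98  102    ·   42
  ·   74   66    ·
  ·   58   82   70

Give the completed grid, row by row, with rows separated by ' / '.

From row 2, 288 − (98 + 102 + 42) gives (2,3) = 46.
Row 4 must total 288; the given cells sum to 210, so (4,1) = 78.
From column 2, 288 − (102 + 74 + 58) gives (1,2) = 54.
From main diagonal, 288 − (102 + 66 + 70) gives (1,1) = 50.
From anti-diagonal, 288 − (46 + 74 + 78) gives (1,4) = 90.
Column 1: 50 + 98 + 78 + ? = 288, so (3,1) = 62.
Column 4: 90 + 42 + 70 + ? = 288, so (3,4) = 86.

50 54 94 90 / 98 102 46 42 / 62 74 66 86 / 78 58 82 70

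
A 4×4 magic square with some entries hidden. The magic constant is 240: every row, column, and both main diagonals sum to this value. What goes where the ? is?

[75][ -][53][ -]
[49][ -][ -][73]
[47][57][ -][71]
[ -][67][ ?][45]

59

Using row 3: 47 + 57 + 71 + ? → (3,3) = 240 − 175 = 65.
Column 1 must total 240; the given cells sum to 171, so (4,1) = 69.
Using column 4: 73 + 71 + 45 + ? → (1,4) = 240 − 189 = 51.
Using main diagonal: 75 + 65 + 45 + ? → (2,2) = 240 − 185 = 55.
Using anti-diagonal: 51 + 57 + 69 + ? → (2,3) = 240 − 177 = 63.
From row 1, 240 − (75 + 53 + 51) gives (1,2) = 61.
Row 4 must total 240; the given cells sum to 181, so (4,3) = 59.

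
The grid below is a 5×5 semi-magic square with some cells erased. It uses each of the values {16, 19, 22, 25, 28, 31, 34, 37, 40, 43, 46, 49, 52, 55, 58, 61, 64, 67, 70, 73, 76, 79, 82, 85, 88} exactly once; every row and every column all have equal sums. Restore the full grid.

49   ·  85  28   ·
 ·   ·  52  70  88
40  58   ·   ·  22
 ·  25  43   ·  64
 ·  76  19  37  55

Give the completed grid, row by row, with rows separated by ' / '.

49 67 85 28 31 / 16 34 52 70 88 / 40 58 61 79 22 / 82 25 43 46 64 / 73 76 19 37 55

The 25 entries sum to 1300, so each line sums to 1300/5 = 260.
The remaining cell in row 5 is (5,1) = 260 − 187 = 73.
Using column 3: 85 + 52 + 43 + 19 + ? → (3,3) = 260 − 199 = 61.
Using column 5: 88 + 22 + 64 + 55 + ? → (1,5) = 260 − 229 = 31.
Row 1 must total 260; the given cells sum to 193, so (1,2) = 67.
Using row 3: 40 + 58 + 61 + 22 + ? → (3,4) = 260 − 181 = 79.
From column 2, 260 − (67 + 58 + 25 + 76) gives (2,2) = 34.
Column 4 must total 260; the given cells sum to 214, so (4,4) = 46.
Row 2: 34 + 52 + 70 + 88 + ? = 260, so (2,1) = 16.
Row 4 needs 260; the known cells sum to 178, so (4,1) = 82.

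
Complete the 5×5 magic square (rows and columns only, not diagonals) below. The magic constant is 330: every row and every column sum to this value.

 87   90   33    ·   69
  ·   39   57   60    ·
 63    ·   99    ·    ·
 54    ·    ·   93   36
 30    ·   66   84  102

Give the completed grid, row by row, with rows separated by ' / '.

Row 1 needs 330; the known cells sum to 279, so (1,4) = 51.
Row 5: 30 + 66 + 84 + 102 + ? = 330, so (5,2) = 48.
From column 1, 330 − (87 + 63 + 54 + 30) gives (2,1) = 96.
Column 3 needs 330; the known cells sum to 255, so (4,3) = 75.
Using column 4: 51 + 60 + 93 + 84 + ? → (3,4) = 330 − 288 = 42.
The remaining cell in row 2 is (2,5) = 330 − 252 = 78.
The remaining cell in row 4 is (4,2) = 330 − 258 = 72.
Column 2: 90 + 39 + 72 + 48 + ? = 330, so (3,2) = 81.
Column 5 must total 330; the given cells sum to 285, so (3,5) = 45.

87 90 33 51 69 / 96 39 57 60 78 / 63 81 99 42 45 / 54 72 75 93 36 / 30 48 66 84 102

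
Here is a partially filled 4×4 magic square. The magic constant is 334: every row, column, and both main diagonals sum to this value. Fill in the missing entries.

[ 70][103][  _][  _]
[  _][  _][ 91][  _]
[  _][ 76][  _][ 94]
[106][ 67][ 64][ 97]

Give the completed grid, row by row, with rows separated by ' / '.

Column 2: 103 + 76 + 67 + ? = 334, so (2,2) = 88.
Main diagonal needs 334; the known cells sum to 255, so (3,3) = 79.
The remaining cell in anti-diagonal is (1,4) = 334 − 273 = 61.
Row 1 needs 334; the known cells sum to 234, so (1,3) = 100.
Row 3 needs 334; the known cells sum to 249, so (3,1) = 85.
Using column 1: 70 + 85 + 106 + ? → (2,1) = 334 − 261 = 73.
Using column 4: 61 + 94 + 97 + ? → (2,4) = 334 − 252 = 82.

70 103 100 61 / 73 88 91 82 / 85 76 79 94 / 106 67 64 97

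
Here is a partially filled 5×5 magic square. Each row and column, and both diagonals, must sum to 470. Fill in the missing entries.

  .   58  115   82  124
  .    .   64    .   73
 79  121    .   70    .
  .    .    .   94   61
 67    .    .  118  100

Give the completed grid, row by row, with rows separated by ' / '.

91 58 115 82 124 / 130 97 64 106 73 / 79 121 88 70 112 / 103 85 127 94 61 / 67 109 76 118 100

Row 1: 58 + 115 + 82 + 124 + ? = 470, so (1,1) = 91.
Column 4 needs 470; the known cells sum to 364, so (2,4) = 106.
The remaining cell in column 5 is (3,5) = 470 − 358 = 112.
Using row 3: 79 + 121 + 70 + 112 + ? → (3,3) = 470 − 382 = 88.
Using main diagonal: 91 + 88 + 94 + 100 + ? → (2,2) = 470 − 373 = 97.
From anti-diagonal, 470 − (124 + 106 + 88 + 67) gives (4,2) = 85.
From row 2, 470 − (97 + 64 + 106 + 73) gives (2,1) = 130.
Column 1 must total 470; the given cells sum to 367, so (4,1) = 103.
The remaining cell in column 2 is (5,2) = 470 − 361 = 109.
The remaining cell in row 4 is (4,3) = 470 − 343 = 127.
Row 5 needs 470; the known cells sum to 394, so (5,3) = 76.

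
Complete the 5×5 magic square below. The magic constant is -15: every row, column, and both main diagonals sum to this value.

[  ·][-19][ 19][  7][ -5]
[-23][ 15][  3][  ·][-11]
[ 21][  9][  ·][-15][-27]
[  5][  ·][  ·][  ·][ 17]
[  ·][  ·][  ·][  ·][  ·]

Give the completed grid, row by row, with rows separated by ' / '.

-17 -19 19 7 -5 / -23 15 3 1 -11 / 21 9 -3 -15 -27 / 5 -7 -9 -21 17 / -1 -13 -25 13 11

Row 1: -19 + 19 + 7 + (-5) + ? = -15, so (1,1) = -17.
Row 2 must total -15; the given cells sum to -16, so (2,4) = 1.
The remaining cell in row 3 is (3,3) = -15 − (-12) = -3.
Using column 1: -17 + (-23) + 21 + 5 + ? → (5,1) = -15 − (-14) = -1.
Column 5: -5 + (-11) + (-27) + 17 + ? = -15, so (5,5) = 11.
Main diagonal must total -15; the given cells sum to 6, so (4,4) = -21.
The remaining cell in anti-diagonal is (4,2) = -15 − (-8) = -7.
Row 4: 5 + (-7) + (-21) + 17 + ? = -15, so (4,3) = -9.
Column 2 must total -15; the given cells sum to -2, so (5,2) = -13.
Column 3: 19 + 3 + (-3) + (-9) + ? = -15, so (5,3) = -25.
From column 4, -15 − (7 + 1 + (-15) + (-21)) gives (5,4) = 13.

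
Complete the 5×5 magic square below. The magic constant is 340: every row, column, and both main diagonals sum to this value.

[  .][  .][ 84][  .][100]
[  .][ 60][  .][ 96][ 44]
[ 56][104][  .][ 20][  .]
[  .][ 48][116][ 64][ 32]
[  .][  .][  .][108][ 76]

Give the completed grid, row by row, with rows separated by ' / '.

From row 4, 340 − (48 + 116 + 64 + 32) gives (4,1) = 80.
Using column 4: 96 + 20 + 64 + 108 + ? → (1,4) = 340 − 288 = 52.
Column 5: 100 + 44 + 32 + 76 + ? = 340, so (3,5) = 88.
Row 3 needs 340; the known cells sum to 268, so (3,3) = 72.
Main diagonal: 60 + 72 + 64 + 76 + ? = 340, so (1,1) = 68.
From anti-diagonal, 340 − (100 + 96 + 72 + 48) gives (5,1) = 24.
Row 1: 68 + 84 + 52 + 100 + ? = 340, so (1,2) = 36.
The remaining cell in column 1 is (2,1) = 340 − 228 = 112.
Column 2 needs 340; the known cells sum to 248, so (5,2) = 92.
Row 2: 112 + 60 + 96 + 44 + ? = 340, so (2,3) = 28.
The remaining cell in row 5 is (5,3) = 340 − 300 = 40.

68 36 84 52 100 / 112 60 28 96 44 / 56 104 72 20 88 / 80 48 116 64 32 / 24 92 40 108 76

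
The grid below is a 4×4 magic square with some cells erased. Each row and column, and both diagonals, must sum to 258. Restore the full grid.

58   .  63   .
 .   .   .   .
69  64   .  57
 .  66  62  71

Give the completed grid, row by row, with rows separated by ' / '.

Using row 3: 69 + 64 + 57 + ? → (3,3) = 258 − 190 = 68.
Row 4 needs 258; the known cells sum to 199, so (4,1) = 59.
Column 1 must total 258; the given cells sum to 186, so (2,1) = 72.
The remaining cell in column 3 is (2,3) = 258 − 193 = 65.
Main diagonal needs 258; the known cells sum to 197, so (2,2) = 61.
Anti-diagonal: 65 + 64 + 59 + ? = 258, so (1,4) = 70.
Row 1 needs 258; the known cells sum to 191, so (1,2) = 67.
Row 2: 72 + 61 + 65 + ? = 258, so (2,4) = 60.

58 67 63 70 / 72 61 65 60 / 69 64 68 57 / 59 66 62 71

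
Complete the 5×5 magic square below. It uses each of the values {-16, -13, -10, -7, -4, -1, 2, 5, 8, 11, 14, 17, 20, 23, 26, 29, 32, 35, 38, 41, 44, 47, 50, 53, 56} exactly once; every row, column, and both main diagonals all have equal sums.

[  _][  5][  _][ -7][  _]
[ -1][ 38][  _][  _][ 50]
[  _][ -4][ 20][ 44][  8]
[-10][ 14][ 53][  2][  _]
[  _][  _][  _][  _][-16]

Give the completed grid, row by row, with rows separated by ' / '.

The 25 entries sum to 500, so each line sums to 500/5 = 100.
Row 3 needs 100; the known cells sum to 68, so (3,1) = 32.
From row 4, 100 − (-10 + 14 + 53 + 2) gives (4,5) = 41.
From column 2, 100 − (5 + 38 + (-4) + 14) gives (5,2) = 47.
Column 5: 50 + 8 + 41 + (-16) + ? = 100, so (1,5) = 17.
Main diagonal must total 100; the given cells sum to 44, so (1,1) = 56.
From row 1, 100 − (56 + 5 + (-7) + 17) gives (1,3) = 29.
The remaining cell in column 1 is (5,1) = 100 − 77 = 23.
Anti-diagonal: 17 + 20 + 14 + 23 + ? = 100, so (2,4) = 26.
Row 2: -1 + 38 + 26 + 50 + ? = 100, so (2,3) = -13.
Column 3: 29 + (-13) + 20 + 53 + ? = 100, so (5,3) = 11.
Column 4 needs 100; the known cells sum to 65, so (5,4) = 35.

56 5 29 -7 17 / -1 38 -13 26 50 / 32 -4 20 44 8 / -10 14 53 2 41 / 23 47 11 35 -16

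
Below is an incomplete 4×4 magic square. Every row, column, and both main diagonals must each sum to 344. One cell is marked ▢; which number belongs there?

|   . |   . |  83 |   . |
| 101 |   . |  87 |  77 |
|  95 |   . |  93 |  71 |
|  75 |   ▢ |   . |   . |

89

Row 2 must total 344; the given cells sum to 265, so (2,2) = 79.
The remaining cell in row 3 is (3,2) = 344 − 259 = 85.
Column 1 must total 344; the given cells sum to 271, so (1,1) = 73.
The remaining cell in column 3 is (4,3) = 344 − 263 = 81.
Main diagonal: 73 + 79 + 93 + ? = 344, so (4,4) = 99.
Anti-diagonal needs 344; the known cells sum to 247, so (1,4) = 97.
The remaining cell in row 1 is (1,2) = 344 − 253 = 91.
Row 4 must total 344; the given cells sum to 255, so (4,2) = 89.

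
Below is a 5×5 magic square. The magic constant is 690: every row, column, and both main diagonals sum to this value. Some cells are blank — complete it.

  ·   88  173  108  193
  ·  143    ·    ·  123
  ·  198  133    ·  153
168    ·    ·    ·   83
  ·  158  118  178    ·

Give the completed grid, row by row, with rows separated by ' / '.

The remaining cell in row 1 is (1,1) = 690 − 562 = 128.
From column 2, 690 − (88 + 143 + 198 + 158) gives (4,2) = 103.
Column 5 needs 690; the known cells sum to 552, so (5,5) = 138.
Main diagonal: 128 + 143 + 133 + 138 + ? = 690, so (4,4) = 148.
Row 4 needs 690; the known cells sum to 502, so (4,3) = 188.
From row 5, 690 − (158 + 118 + 178 + 138) gives (5,1) = 98.
From column 3, 690 − (173 + 133 + 188 + 118) gives (2,3) = 78.
Anti-diagonal: 193 + 133 + 103 + 98 + ? = 690, so (2,4) = 163.
Row 2 needs 690; the known cells sum to 507, so (2,1) = 183.
The remaining cell in column 1 is (3,1) = 690 − 577 = 113.
Using column 4: 108 + 163 + 148 + 178 + ? → (3,4) = 690 − 597 = 93.

128 88 173 108 193 / 183 143 78 163 123 / 113 198 133 93 153 / 168 103 188 148 83 / 98 158 118 178 138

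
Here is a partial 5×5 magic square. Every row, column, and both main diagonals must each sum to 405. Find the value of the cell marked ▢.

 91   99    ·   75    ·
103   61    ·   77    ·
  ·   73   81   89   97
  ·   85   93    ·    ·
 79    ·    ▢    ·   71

Row 3 needs 405; the known cells sum to 340, so (3,1) = 65.
Using column 1: 91 + 103 + 65 + 79 + ? → (4,1) = 405 − 338 = 67.
The remaining cell in column 2 is (5,2) = 405 − 318 = 87.
Main diagonal must total 405; the given cells sum to 304, so (4,4) = 101.
Using anti-diagonal: 77 + 81 + 85 + 79 + ? → (1,5) = 405 − 322 = 83.
Row 1 needs 405; the known cells sum to 348, so (1,3) = 57.
Using row 4: 67 + 85 + 93 + 101 + ? → (4,5) = 405 − 346 = 59.
From column 4, 405 − (75 + 77 + 89 + 101) gives (5,4) = 63.
From column 5, 405 − (83 + 97 + 59 + 71) gives (2,5) = 95.
The remaining cell in row 2 is (2,3) = 405 − 336 = 69.
Row 5: 79 + 87 + 63 + 71 + ? = 405, so (5,3) = 105.

105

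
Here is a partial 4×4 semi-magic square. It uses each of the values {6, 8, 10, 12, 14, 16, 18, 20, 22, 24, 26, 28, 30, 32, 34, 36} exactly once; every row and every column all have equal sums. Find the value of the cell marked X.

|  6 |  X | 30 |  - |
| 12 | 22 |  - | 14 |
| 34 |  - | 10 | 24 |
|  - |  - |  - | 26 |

The 16 entries sum to 336, so each line sums to 336/4 = 84.
Row 2 must total 84; the given cells sum to 48, so (2,3) = 36.
The remaining cell in row 3 is (3,2) = 84 − 68 = 16.
Using column 1: 6 + 12 + 34 + ? → (4,1) = 84 − 52 = 32.
Column 3 must total 84; the given cells sum to 76, so (4,3) = 8.
From column 4, 84 − (14 + 24 + 26) gives (1,4) = 20.
Using row 1: 6 + 30 + 20 + ? → (1,2) = 84 − 56 = 28.

28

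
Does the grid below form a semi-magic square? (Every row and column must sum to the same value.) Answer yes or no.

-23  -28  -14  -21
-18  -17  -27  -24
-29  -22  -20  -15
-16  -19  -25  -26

Yes

Row 1: -23 + (-28) + (-14) + (-21) = -86.
Row 2: -18 + (-17) + (-27) + (-24) = -86.
Row 3: -29 + (-22) + (-20) + (-15) = -86.
Row 4: -16 + (-19) + (-25) + (-26) = -86.
Column 1: -23 + (-18) + (-29) + (-16) = -86.
Column 2: -28 + (-17) + (-22) + (-19) = -86.
Column 3: -14 + (-27) + (-20) + (-25) = -86.
Column 4: -21 + (-24) + (-15) + (-26) = -86.
All lines sum to -86.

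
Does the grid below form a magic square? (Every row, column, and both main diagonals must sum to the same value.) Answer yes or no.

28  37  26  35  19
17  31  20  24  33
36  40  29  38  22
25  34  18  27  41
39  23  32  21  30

Row 1: 28 + 37 + 26 + 35 + 19 = 145.
Row 2: 17 + 31 + 20 + 24 + 33 = 125.
Row 3: 36 + 40 + 29 + 38 + 22 = 165.
Row 4: 25 + 34 + 18 + 27 + 41 = 145.
Row 5: 39 + 23 + 32 + 21 + 30 = 145.
Column 1: 28 + 17 + 36 + 25 + 39 = 145.
Column 2: 37 + 31 + 40 + 34 + 23 = 165.
Column 3: 26 + 20 + 29 + 18 + 32 = 125.
Column 4: 35 + 24 + 38 + 27 + 21 = 145.
Column 5: 19 + 33 + 22 + 41 + 30 = 145.
Main diagonal: 28 + 31 + 29 + 27 + 30 = 145.
Anti-diagonal: 19 + 24 + 29 + 34 + 39 = 145.

No — row 5 sums to 145 but column 2 sums to 165.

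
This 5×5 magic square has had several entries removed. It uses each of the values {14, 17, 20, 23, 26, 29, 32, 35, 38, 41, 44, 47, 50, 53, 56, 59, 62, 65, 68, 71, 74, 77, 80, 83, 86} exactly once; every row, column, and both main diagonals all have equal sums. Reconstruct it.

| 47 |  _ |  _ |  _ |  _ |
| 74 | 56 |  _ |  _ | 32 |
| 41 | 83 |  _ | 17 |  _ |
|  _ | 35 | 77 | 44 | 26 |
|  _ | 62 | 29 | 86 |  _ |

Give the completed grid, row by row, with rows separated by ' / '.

The 25 entries sum to 1250, so each line sums to 1250/5 = 250.
Row 4 must total 250; the given cells sum to 182, so (4,1) = 68.
Column 1 needs 250; the known cells sum to 230, so (5,1) = 20.
Column 2 needs 250; the known cells sum to 236, so (1,2) = 14.
Row 5 needs 250; the known cells sum to 197, so (5,5) = 53.
Using main diagonal: 47 + 56 + 44 + 53 + ? → (3,3) = 250 − 200 = 50.
Using row 3: 41 + 83 + 50 + 17 + ? → (3,5) = 250 − 191 = 59.
Column 5 must total 250; the given cells sum to 170, so (1,5) = 80.
Using anti-diagonal: 80 + 50 + 35 + 20 + ? → (2,4) = 250 − 185 = 65.
Row 2: 74 + 56 + 65 + 32 + ? = 250, so (2,3) = 23.
Using column 3: 23 + 50 + 77 + 29 + ? → (1,3) = 250 − 179 = 71.
Column 4 needs 250; the known cells sum to 212, so (1,4) = 38.

47 14 71 38 80 / 74 56 23 65 32 / 41 83 50 17 59 / 68 35 77 44 26 / 20 62 29 86 53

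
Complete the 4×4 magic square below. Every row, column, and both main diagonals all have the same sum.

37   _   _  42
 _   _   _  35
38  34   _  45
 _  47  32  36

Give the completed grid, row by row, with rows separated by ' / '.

Column 4 is already complete: 42 + 35 + 45 + 36 = 158, so that is the magic constant.
The remaining cell in row 3 is (3,3) = 158 − 117 = 41.
Row 4: 47 + 32 + 36 + ? = 158, so (4,1) = 43.
Column 1: 37 + 38 + 43 + ? = 158, so (2,1) = 40.
Using main diagonal: 37 + 41 + 36 + ? → (2,2) = 158 − 114 = 44.
Anti-diagonal: 42 + 34 + 43 + ? = 158, so (2,3) = 39.
Column 2 needs 158; the known cells sum to 125, so (1,2) = 33.
Column 3 must total 158; the given cells sum to 112, so (1,3) = 46.

37 33 46 42 / 40 44 39 35 / 38 34 41 45 / 43 47 32 36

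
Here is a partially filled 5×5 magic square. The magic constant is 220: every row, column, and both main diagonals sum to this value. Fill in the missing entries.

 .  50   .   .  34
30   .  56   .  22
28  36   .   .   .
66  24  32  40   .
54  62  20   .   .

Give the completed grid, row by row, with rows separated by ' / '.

Row 4 must total 220; the given cells sum to 162, so (4,5) = 58.
Column 1 must total 220; the given cells sum to 178, so (1,1) = 42.
Column 2: 50 + 36 + 24 + 62 + ? = 220, so (2,2) = 48.
Row 2: 30 + 48 + 56 + 22 + ? = 220, so (2,4) = 64.
Anti-diagonal must total 220; the given cells sum to 176, so (3,3) = 44.
Column 3 must total 220; the given cells sum to 152, so (1,3) = 68.
From main diagonal, 220 − (42 + 48 + 44 + 40) gives (5,5) = 46.
Row 1 must total 220; the given cells sum to 194, so (1,4) = 26.
Using row 5: 54 + 62 + 20 + 46 + ? → (5,4) = 220 − 182 = 38.
Column 4 must total 220; the given cells sum to 168, so (3,4) = 52.
From column 5, 220 − (34 + 22 + 58 + 46) gives (3,5) = 60.

42 50 68 26 34 / 30 48 56 64 22 / 28 36 44 52 60 / 66 24 32 40 58 / 54 62 20 38 46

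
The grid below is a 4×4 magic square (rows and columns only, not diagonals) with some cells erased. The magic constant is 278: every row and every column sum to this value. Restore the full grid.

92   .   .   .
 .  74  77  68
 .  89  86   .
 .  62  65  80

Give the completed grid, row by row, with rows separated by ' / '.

92 53 50 83 / 59 74 77 68 / 56 89 86 47 / 71 62 65 80

Row 2: 74 + 77 + 68 + ? = 278, so (2,1) = 59.
Using row 4: 62 + 65 + 80 + ? → (4,1) = 278 − 207 = 71.
Using column 1: 92 + 59 + 71 + ? → (3,1) = 278 − 222 = 56.
Column 2 needs 278; the known cells sum to 225, so (1,2) = 53.
Using column 3: 77 + 86 + 65 + ? → (1,3) = 278 − 228 = 50.
Row 1 needs 278; the known cells sum to 195, so (1,4) = 83.
Row 3 needs 278; the known cells sum to 231, so (3,4) = 47.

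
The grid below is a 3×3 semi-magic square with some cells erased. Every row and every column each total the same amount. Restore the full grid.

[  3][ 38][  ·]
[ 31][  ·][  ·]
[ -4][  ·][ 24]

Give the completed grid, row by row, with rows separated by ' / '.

Column 1 is already complete: 3 + 31 + -4 = 30, so that is the magic constant.
Using row 1: 3 + 38 + ? → (1,3) = 30 − 41 = -11.
The remaining cell in row 3 is (3,2) = 30 − 20 = 10.
Column 2 must total 30; the given cells sum to 48, so (2,2) = -18.
Column 3: -11 + 24 + ? = 30, so (2,3) = 17.

3 38 -11 / 31 -18 17 / -4 10 24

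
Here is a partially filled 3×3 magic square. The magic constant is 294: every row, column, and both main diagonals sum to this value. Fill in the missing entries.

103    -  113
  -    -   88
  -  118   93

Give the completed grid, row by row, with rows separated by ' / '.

Row 1: 103 + 113 + ? = 294, so (1,2) = 78.
Row 3: 118 + 93 + ? = 294, so (3,1) = 83.
Column 1 needs 294; the known cells sum to 186, so (2,1) = 108.
Column 2 must total 294; the given cells sum to 196, so (2,2) = 98.

103 78 113 / 108 98 88 / 83 118 93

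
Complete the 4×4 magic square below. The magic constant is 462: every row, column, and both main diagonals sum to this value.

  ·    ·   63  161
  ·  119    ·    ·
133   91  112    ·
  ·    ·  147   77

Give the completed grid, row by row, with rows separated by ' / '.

154 84 63 161 / 105 119 140 98 / 133 91 112 126 / 70 168 147 77

From row 3, 462 − (133 + 91 + 112) gives (3,4) = 126.
Column 3 must total 462; the given cells sum to 322, so (2,3) = 140.
Column 4 must total 462; the given cells sum to 364, so (2,4) = 98.
Main diagonal needs 462; the known cells sum to 308, so (1,1) = 154.
Using anti-diagonal: 161 + 140 + 91 + ? → (4,1) = 462 − 392 = 70.
The remaining cell in row 1 is (1,2) = 462 − 378 = 84.
From row 2, 462 − (119 + 140 + 98) gives (2,1) = 105.
Row 4 needs 462; the known cells sum to 294, so (4,2) = 168.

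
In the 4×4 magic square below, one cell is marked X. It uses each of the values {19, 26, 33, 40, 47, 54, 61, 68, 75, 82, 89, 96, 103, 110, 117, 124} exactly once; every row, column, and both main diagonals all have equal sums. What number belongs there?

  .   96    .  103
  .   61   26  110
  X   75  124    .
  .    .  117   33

The 16 entries sum to 1144, so each line sums to 1144/4 = 286.
From row 2, 286 − (61 + 26 + 110) gives (2,1) = 89.
Using column 2: 96 + 61 + 75 + ? → (4,2) = 286 − 232 = 54.
Column 3: 26 + 124 + 117 + ? = 286, so (1,3) = 19.
Column 4 must total 286; the given cells sum to 246, so (3,4) = 40.
Main diagonal needs 286; the known cells sum to 218, so (1,1) = 68.
The remaining cell in anti-diagonal is (4,1) = 286 − 204 = 82.
Row 3 needs 286; the known cells sum to 239, so (3,1) = 47.

47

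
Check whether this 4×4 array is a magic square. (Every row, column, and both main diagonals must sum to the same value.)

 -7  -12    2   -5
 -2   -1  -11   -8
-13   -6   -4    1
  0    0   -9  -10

Row 1: -7 + (-12) + 2 + (-5) = -22.
Row 2: -2 + (-1) + (-11) + (-8) = -22.
Row 3: -13 + (-6) + (-4) + 1 = -22.
Row 4: 0 + 0 + (-9) + (-10) = -19.
Column 1: -7 + (-2) + (-13) + 0 = -22.
Column 2: -12 + (-1) + (-6) + 0 = -19.
Column 3: 2 + (-11) + (-4) + (-9) = -22.
Column 4: -5 + (-8) + 1 + (-10) = -22.
Main diagonal: -7 + (-1) + (-4) + (-10) = -22.
Anti-diagonal: -5 + (-11) + (-6) + 0 = -22.

No — main diagonal sums to -22 but column 2 sums to -19.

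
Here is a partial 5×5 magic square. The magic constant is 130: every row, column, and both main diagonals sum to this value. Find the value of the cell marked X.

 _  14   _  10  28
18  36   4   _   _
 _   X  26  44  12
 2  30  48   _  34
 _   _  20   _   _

8

Row 4 must total 130; the given cells sum to 114, so (4,4) = 16.
From column 3, 130 − (4 + 26 + 48 + 20) gives (1,3) = 32.
Row 1 must total 130; the given cells sum to 84, so (1,1) = 46.
From main diagonal, 130 − (46 + 36 + 26 + 16) gives (5,5) = 6.
Column 5 must total 130; the given cells sum to 80, so (2,5) = 50.
Row 2 needs 130; the known cells sum to 108, so (2,4) = 22.
The remaining cell in column 4 is (5,4) = 130 − 92 = 38.
From anti-diagonal, 130 − (28 + 22 + 26 + 30) gives (5,1) = 24.
Using row 5: 24 + 20 + 38 + 6 + ? → (5,2) = 130 − 88 = 42.
From column 1, 130 − (46 + 18 + 2 + 24) gives (3,1) = 40.
Column 2 must total 130; the given cells sum to 122, so (3,2) = 8.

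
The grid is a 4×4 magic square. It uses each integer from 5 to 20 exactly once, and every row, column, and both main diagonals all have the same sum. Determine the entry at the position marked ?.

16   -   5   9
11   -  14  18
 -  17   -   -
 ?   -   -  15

10

The entries are 5 through 20, which sum to 200, so each line sums to 200/4 = 50.
From row 1, 50 − (16 + 5 + 9) gives (1,2) = 20.
Row 2: 11 + 14 + 18 + ? = 50, so (2,2) = 7.
Column 2 must total 50; the given cells sum to 44, so (4,2) = 6.
The remaining cell in column 4 is (3,4) = 50 − 42 = 8.
Main diagonal needs 50; the known cells sum to 38, so (3,3) = 12.
From anti-diagonal, 50 − (9 + 14 + 17) gives (4,1) = 10.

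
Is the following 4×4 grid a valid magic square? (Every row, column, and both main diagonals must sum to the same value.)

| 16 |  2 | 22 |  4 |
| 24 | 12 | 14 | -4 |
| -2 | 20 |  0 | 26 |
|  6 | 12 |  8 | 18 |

No — main diagonal sums to 46 but column 4 sums to 44.

Row 1: 16 + 2 + 22 + 4 = 44.
Row 2: 24 + 12 + 14 + (-4) = 46.
Row 3: -2 + 20 + 0 + 26 = 44.
Row 4: 6 + 12 + 8 + 18 = 44.
Column 1: 16 + 24 + (-2) + 6 = 44.
Column 2: 2 + 12 + 20 + 12 = 46.
Column 3: 22 + 14 + 0 + 8 = 44.
Column 4: 4 + (-4) + 26 + 18 = 44.
Main diagonal: 16 + 12 + 0 + 18 = 46.
Anti-diagonal: 4 + 14 + 20 + 6 = 44.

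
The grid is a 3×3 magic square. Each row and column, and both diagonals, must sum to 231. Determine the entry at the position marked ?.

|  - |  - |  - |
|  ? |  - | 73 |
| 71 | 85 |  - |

81

Using row 3: 71 + 85 + ? → (3,3) = 231 − 156 = 75.
Column 3 must total 231; the given cells sum to 148, so (1,3) = 83.
Anti-diagonal needs 231; the known cells sum to 154, so (2,2) = 77.
The remaining cell in row 2 is (2,1) = 231 − 150 = 81.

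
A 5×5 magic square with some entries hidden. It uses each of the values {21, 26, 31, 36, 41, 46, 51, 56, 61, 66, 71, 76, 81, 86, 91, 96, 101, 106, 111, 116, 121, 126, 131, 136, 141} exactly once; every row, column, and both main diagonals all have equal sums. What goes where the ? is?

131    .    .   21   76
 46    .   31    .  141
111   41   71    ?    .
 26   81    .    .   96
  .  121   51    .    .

The 25 entries sum to 2025, so each line sums to 2025/5 = 405.
Column 1 needs 405; the known cells sum to 314, so (5,1) = 91.
The remaining cell in anti-diagonal is (2,4) = 405 − 319 = 86.
The remaining cell in row 2 is (2,2) = 405 − 304 = 101.
Column 2 needs 405; the known cells sum to 344, so (1,2) = 61.
Using row 1: 131 + 61 + 21 + 76 + ? → (1,3) = 405 − 289 = 116.
From column 3, 405 − (116 + 31 + 71 + 51) gives (4,3) = 136.
The remaining cell in row 4 is (4,4) = 405 − 339 = 66.
Main diagonal needs 405; the known cells sum to 369, so (5,5) = 36.
Row 5 must total 405; the given cells sum to 299, so (5,4) = 106.
The remaining cell in column 4 is (3,4) = 405 − 279 = 126.

126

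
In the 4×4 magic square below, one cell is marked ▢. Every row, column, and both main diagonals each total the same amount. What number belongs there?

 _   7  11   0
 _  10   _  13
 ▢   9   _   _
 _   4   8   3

Column 2 is complete and sums to 30; that is the magic constant.
Row 1 needs 30; the known cells sum to 18, so (1,1) = 12.
Row 4 must total 30; the given cells sum to 15, so (4,1) = 15.
Column 4 must total 30; the given cells sum to 16, so (3,4) = 14.
Main diagonal: 12 + 10 + 3 + ? = 30, so (3,3) = 5.
Anti-diagonal must total 30; the given cells sum to 24, so (2,3) = 6.
Row 2: 10 + 6 + 13 + ? = 30, so (2,1) = 1.
Row 3: 9 + 5 + 14 + ? = 30, so (3,1) = 2.

2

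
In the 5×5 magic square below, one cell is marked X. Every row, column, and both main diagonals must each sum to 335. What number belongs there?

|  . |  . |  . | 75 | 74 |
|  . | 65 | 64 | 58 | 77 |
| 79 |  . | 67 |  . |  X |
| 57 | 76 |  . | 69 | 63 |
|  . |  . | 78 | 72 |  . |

55

Row 2 must total 335; the given cells sum to 264, so (2,1) = 71.
Row 4 needs 335; the known cells sum to 265, so (4,3) = 70.
Using column 3: 64 + 67 + 70 + 78 + ? → (1,3) = 335 − 279 = 56.
From column 4, 335 − (75 + 58 + 69 + 72) gives (3,4) = 61.
Anti-diagonal must total 335; the given cells sum to 275, so (5,1) = 60.
Column 1 needs 335; the known cells sum to 267, so (1,1) = 68.
Main diagonal needs 335; the known cells sum to 269, so (5,5) = 66.
Row 1: 68 + 56 + 75 + 74 + ? = 335, so (1,2) = 62.
Row 5: 60 + 78 + 72 + 66 + ? = 335, so (5,2) = 59.
From column 2, 335 − (62 + 65 + 76 + 59) gives (3,2) = 73.
Column 5 must total 335; the given cells sum to 280, so (3,5) = 55.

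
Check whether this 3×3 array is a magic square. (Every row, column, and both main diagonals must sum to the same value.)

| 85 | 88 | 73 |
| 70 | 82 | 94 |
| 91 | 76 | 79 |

Yes

Row 1: 85 + 88 + 73 = 246.
Row 2: 70 + 82 + 94 = 246.
Row 3: 91 + 76 + 79 = 246.
Column 1: 85 + 70 + 91 = 246.
Column 2: 88 + 82 + 76 = 246.
Column 3: 73 + 94 + 79 = 246.
Main diagonal: 85 + 82 + 79 = 246.
Anti-diagonal: 73 + 82 + 91 = 246.
All lines sum to 246.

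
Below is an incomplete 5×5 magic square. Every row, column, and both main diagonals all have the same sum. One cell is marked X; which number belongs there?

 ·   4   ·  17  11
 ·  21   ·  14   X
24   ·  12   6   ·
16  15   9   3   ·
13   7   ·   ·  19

Anti-diagonal is complete and sums to 65; that is the magic constant.
From row 4, 65 − (16 + 15 + 9 + 3) gives (4,5) = 22.
Column 2 needs 65; the known cells sum to 47, so (3,2) = 18.
Column 4: 17 + 14 + 6 + 3 + ? = 65, so (5,4) = 25.
Main diagonal needs 65; the known cells sum to 55, so (1,1) = 10.
Row 1: 10 + 4 + 17 + 11 + ? = 65, so (1,3) = 23.
Row 3 must total 65; the given cells sum to 60, so (3,5) = 5.
From row 5, 65 − (13 + 7 + 25 + 19) gives (5,3) = 1.
Column 1: 10 + 24 + 16 + 13 + ? = 65, so (2,1) = 2.
Column 3 needs 65; the known cells sum to 45, so (2,3) = 20.
Using column 5: 11 + 5 + 22 + 19 + ? → (2,5) = 65 − 57 = 8.

8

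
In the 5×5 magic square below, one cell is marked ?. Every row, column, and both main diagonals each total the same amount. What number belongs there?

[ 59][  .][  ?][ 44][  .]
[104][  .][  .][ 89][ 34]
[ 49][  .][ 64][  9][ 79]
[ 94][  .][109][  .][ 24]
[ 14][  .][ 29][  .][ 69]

Column 1 is complete and sums to 320; that is the magic constant.
Using row 3: 49 + 64 + 9 + 79 + ? → (3,2) = 320 − 201 = 119.
Column 5 needs 320; the known cells sum to 206, so (1,5) = 114.
Anti-diagonal must total 320; the given cells sum to 281, so (4,2) = 39.
From row 4, 320 − (94 + 39 + 109 + 24) gives (4,4) = 54.
Using column 4: 44 + 89 + 9 + 54 + ? → (5,4) = 320 − 196 = 124.
Using main diagonal: 59 + 64 + 54 + 69 + ? → (2,2) = 320 − 246 = 74.
From row 2, 320 − (104 + 74 + 89 + 34) gives (2,3) = 19.
From row 5, 320 − (14 + 29 + 124 + 69) gives (5,2) = 84.
Using column 2: 74 + 119 + 39 + 84 + ? → (1,2) = 320 − 316 = 4.
The remaining cell in column 3 is (1,3) = 320 − 221 = 99.

99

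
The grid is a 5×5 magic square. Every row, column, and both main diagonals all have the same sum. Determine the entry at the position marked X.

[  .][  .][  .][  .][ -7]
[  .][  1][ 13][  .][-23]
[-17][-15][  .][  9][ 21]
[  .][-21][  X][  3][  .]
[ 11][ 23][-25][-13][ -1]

-9

Row 5 is complete and sums to -5; that is the magic constant.
Row 3: -17 + (-15) + 9 + 21 + ? = -5, so (3,3) = -3.
Column 2: 1 + (-15) + (-21) + 23 + ? = -5, so (1,2) = 7.
Column 5: -7 + (-23) + 21 + (-1) + ? = -5, so (4,5) = 5.
From main diagonal, -5 − (1 + (-3) + 3 + (-1)) gives (1,1) = -5.
Anti-diagonal: -7 + (-3) + (-21) + 11 + ? = -5, so (2,4) = 15.
Row 2 must total -5; the given cells sum to 6, so (2,1) = -11.
Column 1 must total -5; the given cells sum to -22, so (4,1) = 17.
Using column 4: 15 + 9 + 3 + (-13) + ? → (1,4) = -5 − 14 = -19.
Row 1 needs -5; the known cells sum to -24, so (1,3) = 19.
Row 4 needs -5; the known cells sum to 4, so (4,3) = -9.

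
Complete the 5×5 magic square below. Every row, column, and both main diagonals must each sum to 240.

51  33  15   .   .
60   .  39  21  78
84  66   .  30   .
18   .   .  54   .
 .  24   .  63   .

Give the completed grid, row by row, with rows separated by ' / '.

The remaining cell in row 2 is (2,2) = 240 − 198 = 42.
The remaining cell in column 1 is (5,1) = 240 − 213 = 27.
The remaining cell in column 2 is (4,2) = 240 − 165 = 75.
Using column 4: 21 + 30 + 54 + 63 + ? → (1,4) = 240 − 168 = 72.
Row 1: 51 + 33 + 15 + 72 + ? = 240, so (1,5) = 69.
From anti-diagonal, 240 − (69 + 21 + 75 + 27) gives (3,3) = 48.
Using row 3: 84 + 66 + 48 + 30 + ? → (3,5) = 240 − 228 = 12.
Main diagonal must total 240; the given cells sum to 195, so (5,5) = 45.
Using row 5: 27 + 24 + 63 + 45 + ? → (5,3) = 240 − 159 = 81.
Using column 3: 15 + 39 + 48 + 81 + ? → (4,3) = 240 − 183 = 57.
From column 5, 240 − (69 + 78 + 12 + 45) gives (4,5) = 36.

51 33 15 72 69 / 60 42 39 21 78 / 84 66 48 30 12 / 18 75 57 54 36 / 27 24 81 63 45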